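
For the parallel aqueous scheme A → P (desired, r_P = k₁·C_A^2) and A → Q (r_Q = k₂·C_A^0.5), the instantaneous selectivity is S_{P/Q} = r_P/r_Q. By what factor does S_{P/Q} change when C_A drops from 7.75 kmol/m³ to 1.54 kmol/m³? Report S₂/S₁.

S_{P/Q} = (k₁/k₂)·C_A^1.5, so S₂/S₁ = (C_{A,2}/C_{A,1})^1.5.
= (1.54/7.75)^1.5 = (0.1987)^1.5 = 0.0886.
Selectivity toward P falls as C_A falls — high-concentration operation is favoured.

0.0886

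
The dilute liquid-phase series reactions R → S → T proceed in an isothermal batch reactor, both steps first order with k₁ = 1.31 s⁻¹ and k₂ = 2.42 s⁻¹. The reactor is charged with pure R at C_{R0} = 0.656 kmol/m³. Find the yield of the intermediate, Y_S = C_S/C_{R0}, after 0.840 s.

0.238

Solving the coupled first-order balances gives C_S(t) = [k₁/(k₂−k₁)]·C_{R0}·(e^(−k₁t) − e^(−k₂t)).
e^(−k₁t) = e^(−1.31×0.840) = e^(−1.100) = 0.3327; e^(−k₂t) = e^(−2.033) = 0.1310.
C_S = 1.31×0.656/(2.42−1.31) × (0.3327−0.1310) = 0.7742×0.2018 = 0.1562 kmol/m³.
Y_S = C_S/C_{R0} = 0.1562/0.656 = 0.238.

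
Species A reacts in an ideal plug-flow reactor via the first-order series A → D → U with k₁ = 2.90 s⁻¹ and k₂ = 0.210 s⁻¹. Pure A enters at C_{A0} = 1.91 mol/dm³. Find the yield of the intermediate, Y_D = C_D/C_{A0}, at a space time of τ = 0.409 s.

0.660

For first-order series with pure A initially, C_D(τ) = k₁C_{A0}/(k₂−k₁)·(e^(−k₁τ) − e^(−k₂τ)).
e^(−k₁τ) = e^(−2.90×0.409) = e^(−1.186) = 0.3054; e^(−k₂τ) = e^(−0.08589) = 0.9177.
C_D = 2.90×1.91/(0.210−2.90) × (0.3054−0.9177) = (-2.059)×(-0.6123) = 1.261 mol/dm³.
Y_D = C_D/C_{A0} = 1.261/1.91 = 0.660.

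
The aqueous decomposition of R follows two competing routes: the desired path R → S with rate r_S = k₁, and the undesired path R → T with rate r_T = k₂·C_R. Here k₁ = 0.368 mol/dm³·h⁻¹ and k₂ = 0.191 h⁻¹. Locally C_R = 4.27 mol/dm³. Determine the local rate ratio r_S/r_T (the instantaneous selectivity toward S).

S_{S/T} = r_S/r_T = (k₁)/(k₂·C_R) = (k₁/k₂)·C_R⁻¹.
= (0.368) / (0.191×4.270) = 0.3680/0.8156 = 0.451.
The undesired path is higher order in R, so low C_R (CSTR or dilute feed) favours S.

0.451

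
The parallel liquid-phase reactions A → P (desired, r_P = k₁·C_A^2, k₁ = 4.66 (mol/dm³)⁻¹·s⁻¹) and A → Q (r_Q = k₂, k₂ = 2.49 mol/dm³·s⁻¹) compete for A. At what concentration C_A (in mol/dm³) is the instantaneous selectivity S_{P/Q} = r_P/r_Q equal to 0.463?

0.497 mol/dm³

S_{P/Q} = (k₁/k₂)·C_A^2 ⇒ C_A = (S·k₂/k₁)^(0.5).
= (0.463×2.49/4.66)^(0.5) = (0.2474)^(0.5) = 0.497 mol/dm³.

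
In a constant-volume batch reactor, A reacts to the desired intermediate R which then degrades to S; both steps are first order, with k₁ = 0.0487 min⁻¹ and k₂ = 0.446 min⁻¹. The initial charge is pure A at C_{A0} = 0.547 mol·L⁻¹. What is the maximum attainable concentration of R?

0.0455 mol·L⁻¹

At the optimum, C_{R,max}/C_{A0} = (k₁/k₂)^[k₂/(k₂−k₁)].
= (0.0487/0.446)^(0.446/(0.446−0.0487)) = (0.1092)^(1.123) = 0.08323.
C_{R,max} = 0.08323×0.547 = 0.0455 mol·L⁻¹.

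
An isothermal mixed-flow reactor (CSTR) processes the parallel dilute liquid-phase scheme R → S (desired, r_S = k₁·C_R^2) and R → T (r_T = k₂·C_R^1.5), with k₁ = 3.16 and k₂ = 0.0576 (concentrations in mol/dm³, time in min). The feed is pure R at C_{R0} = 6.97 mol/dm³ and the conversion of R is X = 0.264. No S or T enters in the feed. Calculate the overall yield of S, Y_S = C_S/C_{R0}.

0.262

Exit C_R = C_{R0}(1−X) = 6.97×0.736 = 5.130 mol/dm³.
Rates in a CSTR are evaluated at the outlet concentration: r_S = 3.16×5.130^2 = 83.16, r_T = 0.0576×5.130^1.5 = 0.6692.
Fraction of consumed R going to S: r_S/(r_S+r_T) = 0.9920.
C_S = 0.9920·C_{R0}·X = 0.9920×6.97×0.264 = 1.83 mol/dm³; Y_S = C_S/C_{R0} = 0.262.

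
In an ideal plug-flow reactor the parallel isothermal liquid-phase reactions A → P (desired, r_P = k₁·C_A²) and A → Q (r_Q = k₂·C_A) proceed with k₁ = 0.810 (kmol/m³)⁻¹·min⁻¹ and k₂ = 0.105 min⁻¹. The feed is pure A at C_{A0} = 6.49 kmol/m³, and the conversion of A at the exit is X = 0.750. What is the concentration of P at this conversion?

C_A = C_{A0}(1−X) = 1.623 kmol/m³.
Along a PFR/batch, dC_Q/dC_A = −r_Q/(r_P+r_Q) = −k₂/(k₂+k₁·C_A).
Integrating from C_{A0} to C_A: C_Q = (0.105/0.810)·ln[(0.105+0.810·6.49)/(0.105+0.810·1.62)] = 0.1296·ln(5.362/1.419) = 0.1723 kmol/m³.
Then C_P = (C_{A0}−C_A) − C_Q = 4.867 − 0.1723 = 4.695 kmol/m³.

4.70 kmol/m³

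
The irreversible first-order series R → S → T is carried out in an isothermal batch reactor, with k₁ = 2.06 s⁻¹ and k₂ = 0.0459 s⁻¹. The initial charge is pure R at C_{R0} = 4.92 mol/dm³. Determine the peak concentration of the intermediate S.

For a first-order series the maximum intermediate yield is C_{S,max}/C_{R0} = (k₁/k₂)^[k₂/(k₂−k₁)].
= (2.06/0.0459)^(0.0459/(0.0459−2.06)) = (44.88)^(-0.02279) = 0.9170.
C_{S,max} = 0.9170×4.92 = 4.51 mol/dm³.

4.51 mol/dm³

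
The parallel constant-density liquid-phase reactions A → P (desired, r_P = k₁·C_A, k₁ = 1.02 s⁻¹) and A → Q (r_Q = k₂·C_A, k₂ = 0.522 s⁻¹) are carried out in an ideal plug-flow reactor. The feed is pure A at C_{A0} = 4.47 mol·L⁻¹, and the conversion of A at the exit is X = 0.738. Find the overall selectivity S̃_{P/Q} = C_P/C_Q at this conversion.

1.95

C_A = C_{A0}(1−X) = 1.171 mol·L⁻¹.
Both paths are first order in A, so the instantaneous fraction to P is constant: dC_P/d(−C_A) = k₁/(k₁+k₂) = 0.6615.
C_P = 0.6615·(C_{A0}−C_A) = 0.6615×3.299 = 2.18 mol·L⁻¹.
C_Q = (C_{A0}−C_A)−C_P = 1.117 mol·L⁻¹; S̃_{P/Q} = 2.182/1.117 = 1.95.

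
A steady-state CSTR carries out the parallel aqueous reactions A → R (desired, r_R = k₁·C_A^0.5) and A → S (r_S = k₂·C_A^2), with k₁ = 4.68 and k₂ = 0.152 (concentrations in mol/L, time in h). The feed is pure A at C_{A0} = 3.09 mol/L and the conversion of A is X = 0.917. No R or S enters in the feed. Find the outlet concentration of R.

Exit C_A = C_{A0}(1−X) = 3.09×0.0830 = 0.2565 mol/L.
In a CSTR the entire volume is at exit conditions, so r_R = 4.68×0.2565^0.5 = 2.370 and r_S = 0.152×0.2565^2 = 0.009998.
Fraction of consumed A going to R: r_R/(r_R+r_S) = 0.9958.
C_R = 0.9958·C_{A0}·X = 0.9958×3.09×0.917 = 2.82 mol/L.

2.82 mol/L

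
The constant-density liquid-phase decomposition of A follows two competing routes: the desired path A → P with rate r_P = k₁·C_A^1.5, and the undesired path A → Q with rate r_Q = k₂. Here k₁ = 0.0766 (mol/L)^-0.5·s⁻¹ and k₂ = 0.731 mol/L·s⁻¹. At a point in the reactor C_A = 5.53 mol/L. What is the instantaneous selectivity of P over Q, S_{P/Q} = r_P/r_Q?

1.36

S_{P/Q} = r_P/r_Q = (k₁·C_A^1.5)/(k₂) = (k₁/k₂)·C_A^1.5.
= (0.0766×5.530^1.5) / (0.731) = 0.9961/0.7310 = 1.36.
Since the desired path is higher order in A, keeping C_A high (PFR or concentrated feed) favours P.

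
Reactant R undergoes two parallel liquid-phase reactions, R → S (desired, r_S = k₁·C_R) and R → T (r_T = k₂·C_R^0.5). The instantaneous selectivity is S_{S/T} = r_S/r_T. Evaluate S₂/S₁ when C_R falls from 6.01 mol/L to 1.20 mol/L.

0.447

S_{S/T} = (k₁/k₂)·C_R^0.5, so S₂/S₁ = (C_{R,2}/C_{R,1})^0.5.
= (1.20/6.01)^0.5 = (0.1997)^0.5 = 0.447.
Selectivity toward S falls as C_R falls — high-concentration operation is favoured.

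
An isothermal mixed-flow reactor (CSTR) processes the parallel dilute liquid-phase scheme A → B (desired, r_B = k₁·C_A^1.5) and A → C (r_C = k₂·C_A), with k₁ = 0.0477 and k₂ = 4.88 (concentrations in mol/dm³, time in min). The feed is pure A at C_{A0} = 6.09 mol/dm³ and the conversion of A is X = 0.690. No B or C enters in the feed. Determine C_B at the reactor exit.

Exit C_A = C_{A0}(1−X) = 6.09×0.310 = 1.888 mol/dm³.
In a CSTR the entire volume is at exit conditions, so r_B = 0.0477×1.888^1.5 = 0.1237 and r_C = 4.88×1.888 = 9.213.
Fraction of consumed A going to B: r_B/(r_B+r_C) = 0.01325.
C_B = 0.01325·C_{A0}·X = 0.01325×6.09×0.690 = 0.0557 mol/dm³.

0.0557 mol/dm³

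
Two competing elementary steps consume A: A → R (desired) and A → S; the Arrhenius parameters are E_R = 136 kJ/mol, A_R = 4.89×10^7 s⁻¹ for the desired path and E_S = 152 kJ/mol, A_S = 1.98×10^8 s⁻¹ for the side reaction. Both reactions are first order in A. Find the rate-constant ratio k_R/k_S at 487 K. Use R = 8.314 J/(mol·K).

12.8

With equal orders, S_{R/S} = k_R/k_S = (A_R/A_S)·exp[(E_S−E_R)/(RT)].
(E_S−E_R)/(RT) = (152−136)×10³/(8.314×487) = 16000/4049 = 3.952.
k_R/k_S = (4.89×10^7/1.98×10^8)·exp(3.952) = 0.2470 × 52.02 = 12.8.
Since E_R < E_S, lowering the temperature improves selectivity toward R.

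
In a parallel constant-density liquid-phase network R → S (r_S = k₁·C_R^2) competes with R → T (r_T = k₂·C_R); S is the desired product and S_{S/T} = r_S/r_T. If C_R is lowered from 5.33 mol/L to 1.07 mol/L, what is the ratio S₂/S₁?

S_{S/T} = (k₁/k₂)·C_R, so S₂/S₁ = (C_{R,2}/C_{R,1}).
= 1.07/5.33 = 0.201.
Selectivity toward S falls as C_R falls — high-concentration operation is favoured.

0.201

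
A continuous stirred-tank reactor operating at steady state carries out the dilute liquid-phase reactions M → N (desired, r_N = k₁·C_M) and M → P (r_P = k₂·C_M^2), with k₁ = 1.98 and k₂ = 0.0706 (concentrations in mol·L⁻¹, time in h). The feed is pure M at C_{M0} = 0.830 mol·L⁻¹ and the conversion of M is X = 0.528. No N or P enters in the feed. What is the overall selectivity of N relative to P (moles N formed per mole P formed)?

71.6

Exit C_M = C_{M0}(1−X) = 0.830×0.472 = 0.3918 mol·L⁻¹.
In a CSTR the entire volume is at exit conditions, so r_N = 1.98×0.3918 = 0.7757 and r_P = 0.0706×0.3918^2 = 0.01084.
Overall selectivity = C_N/C_P = r_Nτ/(r_Pτ) = r_N/r_P = 71.6.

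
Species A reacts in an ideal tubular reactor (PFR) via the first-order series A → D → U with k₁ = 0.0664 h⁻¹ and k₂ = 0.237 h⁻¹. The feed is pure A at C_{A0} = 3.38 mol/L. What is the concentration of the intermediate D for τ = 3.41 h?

0.463 mol/L

Solving the coupled first-order balances gives C_D(τ) = [k₁/(k₂−k₁)]·C_{A0}·(e^(−k₁τ) − e^(−k₂τ)).
e^(−k₁τ) = e^(−0.0664×3.41) = e^(−0.2264) = 0.7974; e^(−k₂τ) = e^(−0.8082) = 0.4457.
C_D = 0.0664×3.38/(0.237−0.0664) × (0.7974−0.4457) = 1.316×0.3517 = 0.4627 mol/L.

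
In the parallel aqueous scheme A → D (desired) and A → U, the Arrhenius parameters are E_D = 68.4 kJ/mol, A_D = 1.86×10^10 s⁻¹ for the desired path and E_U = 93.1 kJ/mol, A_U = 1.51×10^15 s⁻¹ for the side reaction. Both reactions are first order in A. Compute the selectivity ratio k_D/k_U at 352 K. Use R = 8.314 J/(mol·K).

0.0570

With equal orders, S_{D/U} = k_D/k_U = (A_D/A_U)·exp[(E_U−E_D)/(RT)].
(E_U−E_D)/(RT) = (93.1−68.4)×10³/(8.314×352) = 24700/2927 = 8.440.
k_D/k_U = (1.86×10^10/1.51×10^15)·exp(8.440) = 1.232×10^-5 × 4629 = 0.0570.
Since E_D < E_U, lowering the temperature improves selectivity toward D.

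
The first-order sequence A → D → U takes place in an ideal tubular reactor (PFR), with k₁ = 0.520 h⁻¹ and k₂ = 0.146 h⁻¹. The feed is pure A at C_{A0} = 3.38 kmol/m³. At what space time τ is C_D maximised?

For first-order series the maximum of C_D occurs at τ_opt = ln(k₂/k₁)/(k₂−k₁).
= ln(0.146/0.520)/(0.146−0.520) = ln(0.2808)/-0.3740 = -1.270/-0.3740 = 3.40 h.

3.40 h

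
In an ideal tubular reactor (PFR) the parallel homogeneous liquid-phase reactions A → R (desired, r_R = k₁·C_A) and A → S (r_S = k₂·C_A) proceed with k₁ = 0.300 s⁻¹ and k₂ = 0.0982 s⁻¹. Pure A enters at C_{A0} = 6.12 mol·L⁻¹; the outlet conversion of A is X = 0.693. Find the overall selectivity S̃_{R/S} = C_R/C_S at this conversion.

3.05

C_A = C_{A0}(1−X) = 1.879 mol·L⁻¹.
Both paths are first order in A, so the instantaneous fraction to R is constant: dC_R/d(−C_A) = k₁/(k₁+k₂) = 0.7534.
C_R = 0.7534·(C_{A0}−C_A) = 0.7534×4.241 = 3.20 mol·L⁻¹.
C_S = (C_{A0}−C_A)−C_R = 1.046 mol·L⁻¹; S̃_{R/S} = 3.195/1.046 = 3.05.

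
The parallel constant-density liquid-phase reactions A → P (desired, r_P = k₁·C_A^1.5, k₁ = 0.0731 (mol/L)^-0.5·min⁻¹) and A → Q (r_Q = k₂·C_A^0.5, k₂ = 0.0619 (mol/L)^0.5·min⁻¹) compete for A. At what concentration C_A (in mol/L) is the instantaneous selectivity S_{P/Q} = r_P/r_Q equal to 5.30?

S_{P/Q} = (k₁/k₂)·C_A ⇒ C_A = S·k₂/k₁.
= 5.30×0.0619/0.0731 = 4.49 mol/L.

4.49 mol/L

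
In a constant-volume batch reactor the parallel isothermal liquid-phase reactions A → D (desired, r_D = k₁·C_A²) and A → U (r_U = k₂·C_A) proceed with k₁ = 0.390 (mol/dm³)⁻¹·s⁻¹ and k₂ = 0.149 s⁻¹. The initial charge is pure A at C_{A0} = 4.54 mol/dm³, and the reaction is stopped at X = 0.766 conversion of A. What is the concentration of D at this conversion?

3.01 mol/dm³

C_A = C_{A0}(1−X) = 1.062 mol/dm³.
Along a PFR/batch, dC_U/dC_A = −r_U/(r_D+r_U) = −k₂/(k₂+k₁·C_A).
Integrating from C_{A0} to C_A: C_U = (0.149/0.390)·ln[(0.149+0.390·4.54)/(0.149+0.390·1.06)] = 0.3821·ln(1.920/0.5633) = 0.4684 mol/dm³.
Then C_D = (C_{A0}−C_A) − C_U = 3.478 − 0.4684 = 3.009 mol/dm³.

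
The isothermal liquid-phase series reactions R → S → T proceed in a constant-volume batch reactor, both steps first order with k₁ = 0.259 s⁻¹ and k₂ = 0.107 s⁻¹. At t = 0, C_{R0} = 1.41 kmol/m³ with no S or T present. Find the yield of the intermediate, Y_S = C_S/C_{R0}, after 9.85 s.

The intermediate concentration in a first-order A→B→C sequence is C_S = k₁C_{R0}(e^(−k₁t) − e^(−k₂t))/(k₂−k₁).
e^(−k₁t) = e^(−0.259×9.85) = e^(−2.551) = 0.07799; e^(−k₂t) = e^(−1.054) = 0.3486.
C_S = 0.259×1.41/(0.107−0.259) × (0.07799−0.3486) = (-2.403)×(-0.2706) = 0.6501 kmol/m³.
Y_S = C_S/C_{R0} = 0.6501/1.41 = 0.461.

0.461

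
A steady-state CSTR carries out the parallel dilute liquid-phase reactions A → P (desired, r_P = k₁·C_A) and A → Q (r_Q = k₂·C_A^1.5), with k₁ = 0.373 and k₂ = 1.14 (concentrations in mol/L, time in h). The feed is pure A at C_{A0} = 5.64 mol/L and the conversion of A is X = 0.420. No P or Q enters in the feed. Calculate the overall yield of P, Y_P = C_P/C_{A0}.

Exit C_A = C_{A0}(1−X) = 5.64×0.580 = 3.271 mol/L.
A CSTR operates uniformly at the exit composition, giving r_P = 1.220 and r_Q = 6.745 (each k·C_A^n at C_A = 3.271).
Fraction of consumed A going to P: r_P/(r_P+r_Q) = 0.1532.
C_P = 0.1532·C_{A0}·X = 0.1532×5.64×0.420 = 0.363 mol/L; Y_P = C_P/C_{A0} = 0.0643.

0.0643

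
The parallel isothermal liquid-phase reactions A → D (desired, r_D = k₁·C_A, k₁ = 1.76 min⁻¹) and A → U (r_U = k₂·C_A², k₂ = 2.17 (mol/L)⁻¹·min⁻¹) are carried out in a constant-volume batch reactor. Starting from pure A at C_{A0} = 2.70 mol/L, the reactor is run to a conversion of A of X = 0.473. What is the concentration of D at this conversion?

0.367 mol/L

C_A = C_{A0}(1−X) = 1.423 mol/L.
Along a PFR/batch, dC_D/dC_A = −r_D/(r_D+r_U) = −k₁/(k₁+k₂·C_A).
Integrating from C_{A0} to C_A: C_D = (1.76/2.17)·ln[(1.76+2.17·2.70)/(1.76+2.17·1.42)] = 0.8111·ln(7.619/4.848) = 0.3667 mol/L.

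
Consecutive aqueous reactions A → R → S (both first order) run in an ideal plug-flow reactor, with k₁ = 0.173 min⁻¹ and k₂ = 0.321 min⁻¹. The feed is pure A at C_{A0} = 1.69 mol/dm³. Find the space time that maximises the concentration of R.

4.18 min

Setting dC_R/dτ = 0 gives τ_opt = ln(k₂/k₁)/(k₂−k₁).
= ln(0.321/0.173)/(0.321−0.173) = ln(1.855)/0.1480 = 0.6181/0.1480 = 4.18 min.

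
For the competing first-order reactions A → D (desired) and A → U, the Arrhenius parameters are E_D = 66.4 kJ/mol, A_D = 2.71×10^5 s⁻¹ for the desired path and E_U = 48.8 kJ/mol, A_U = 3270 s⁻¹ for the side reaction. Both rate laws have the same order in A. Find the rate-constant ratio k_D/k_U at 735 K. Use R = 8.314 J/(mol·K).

With equal orders, S_{D/U} = k_D/k_U = (A_D/A_U)·exp[(E_U−E_D)/(RT)].
(E_U−E_D)/(RT) = (48.8−66.4)×10³/(8.314×735) = -17600/6111 = -2.880.
k_D/k_U = (2.71×10^5/3270)·exp(-2.880) = 82.87 × 0.05613 = 4.65.
Since E_D > E_U, raising the temperature improves selectivity toward D.

4.65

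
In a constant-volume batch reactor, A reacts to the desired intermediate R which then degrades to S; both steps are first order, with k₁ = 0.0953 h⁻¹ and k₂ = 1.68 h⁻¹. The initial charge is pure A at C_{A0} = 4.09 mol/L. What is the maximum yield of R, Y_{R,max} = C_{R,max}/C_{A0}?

0.0477

At the optimum, C_{R,max}/C_{A0} = (k₁/k₂)^[k₂/(k₂−k₁)].
= (0.0953/1.68)^(1.68/(1.68−0.0953)) = (0.05673)^(1.060) = 0.04774.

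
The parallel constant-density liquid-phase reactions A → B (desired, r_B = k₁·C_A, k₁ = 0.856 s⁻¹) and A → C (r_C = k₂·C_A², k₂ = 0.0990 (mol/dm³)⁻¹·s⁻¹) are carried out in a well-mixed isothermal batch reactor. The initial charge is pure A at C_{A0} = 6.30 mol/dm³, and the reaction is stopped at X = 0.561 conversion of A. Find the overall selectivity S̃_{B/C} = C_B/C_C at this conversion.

1.94

C_A = C_{A0}(1−X) = 2.766 mol/dm³.
Along a PFR/batch, dC_B/dC_A = −r_B/(r_B+r_C) = −k₁/(k₁+k₂·C_A).
Integrating from C_{A0} to C_A: C_B = (0.856/0.0990)·ln[(0.856+0.0990·6.30)/(0.856+0.0990·2.77)] = 8.646·ln(1.480/1.130) = 2.333 mol/dm³.
C_C = (C_{A0}−C_A)−C_B = 1.202 mol/dm³; S̃_{B/C} = 2.333/1.202 = 1.94.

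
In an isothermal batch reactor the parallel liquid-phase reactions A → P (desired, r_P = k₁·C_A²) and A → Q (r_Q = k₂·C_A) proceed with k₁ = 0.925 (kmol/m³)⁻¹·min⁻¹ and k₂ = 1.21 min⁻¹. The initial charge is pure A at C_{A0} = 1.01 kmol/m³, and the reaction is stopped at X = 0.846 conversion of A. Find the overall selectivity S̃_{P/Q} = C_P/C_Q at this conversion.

C_A = C_{A0}(1−X) = 0.1555 kmol/m³.
Along a PFR/batch, dC_Q/dC_A = −r_Q/(r_P+r_Q) = −k₂/(k₂+k₁·C_A).
Integrating from C_{A0} to C_A: C_Q = (1.21/0.925)·ln[(1.21+0.925·1.01)/(1.21+0.925·0.156)] = 1.308·ln(2.144/1.354) = 0.6015 kmol/m³.
Then C_P = (C_{A0}−C_A) − C_Q = 0.8545 − 0.6015 = 0.2530 kmol/m³.
S̃_{P/Q} = C_P/C_Q = 0.2530/0.6015 = 0.421.

0.421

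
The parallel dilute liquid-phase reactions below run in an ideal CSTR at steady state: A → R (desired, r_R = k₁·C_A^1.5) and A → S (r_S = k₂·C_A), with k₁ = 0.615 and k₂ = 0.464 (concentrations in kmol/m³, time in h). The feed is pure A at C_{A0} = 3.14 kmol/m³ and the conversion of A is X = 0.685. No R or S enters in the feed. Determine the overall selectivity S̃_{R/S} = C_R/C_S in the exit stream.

1.32

Exit C_A = C_{A0}(1−X) = 3.14×0.315 = 0.9891 kmol/m³.
Rates in a CSTR are evaluated at the outlet concentration: r_R = 0.615×0.9891^1.5 = 0.6050, r_S = 0.464×0.9891 = 0.4589.
Overall selectivity = C_R/C_S = r_Rτ/(r_Sτ) = r_R/r_S = 1.32.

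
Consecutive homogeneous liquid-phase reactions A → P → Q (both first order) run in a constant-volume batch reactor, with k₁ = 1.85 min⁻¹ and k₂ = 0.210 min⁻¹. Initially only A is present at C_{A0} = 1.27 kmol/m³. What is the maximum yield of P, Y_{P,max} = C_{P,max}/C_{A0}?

0.757

For a first-order series the maximum intermediate yield is C_{P,max}/C_{A0} = (k₁/k₂)^[k₂/(k₂−k₁)].
= (1.85/0.210)^(0.210/(0.210−1.85)) = (8.810)^(-0.1280) = 0.7568.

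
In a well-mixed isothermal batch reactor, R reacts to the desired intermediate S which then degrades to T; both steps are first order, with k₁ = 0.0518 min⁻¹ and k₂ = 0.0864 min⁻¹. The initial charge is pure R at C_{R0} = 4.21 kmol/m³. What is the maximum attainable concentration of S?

1.17 kmol/m³

Evaluating C_S at t_opt = ln(k₂/k₁)/(k₂−k₁) gives C_{S,max}/C_{R0} = (k₁/k₂)^[k₂/(k₂−k₁)].
= (0.0518/0.0864)^(0.0864/(0.0864−0.0518)) = (0.5995)^(2.497) = 0.2787.
C_{S,max} = 0.2787×4.21 = 1.17 kmol/m³.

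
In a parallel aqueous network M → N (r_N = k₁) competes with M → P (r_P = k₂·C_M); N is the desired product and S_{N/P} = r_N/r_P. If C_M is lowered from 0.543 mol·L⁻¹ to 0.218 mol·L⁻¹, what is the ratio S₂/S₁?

S_{N/P} = (k₁/k₂)·C_M⁻¹, so S₂/S₁ = (C_{M,2}/C_{M,1})⁻¹.
= 0.543/0.218 = 2.49.
Selectivity toward N rises as C_M falls — low-concentration operation is favoured.

2.49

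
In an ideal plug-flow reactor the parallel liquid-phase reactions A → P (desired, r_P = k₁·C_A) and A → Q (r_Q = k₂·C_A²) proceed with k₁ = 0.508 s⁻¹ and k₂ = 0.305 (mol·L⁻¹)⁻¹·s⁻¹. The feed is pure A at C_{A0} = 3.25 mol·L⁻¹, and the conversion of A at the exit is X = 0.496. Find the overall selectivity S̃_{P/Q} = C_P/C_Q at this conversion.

0.697

C_A = C_{A0}(1−X) = 1.638 mol·L⁻¹.
Along a PFR/batch, dC_P/dC_A = −r_P/(r_P+r_Q) = −k₁/(k₁+k₂·C_A).
Integrating from C_{A0} to C_A: C_P = (0.508/0.305)·ln[(0.508+0.305·3.25)/(0.508+0.305·1.64)] = 1.666·ln(1.499/1.008) = 0.6619 mol·L⁻¹.
C_Q = (C_{A0}−C_A)−C_P = 0.9501 mol·L⁻¹; S̃_{P/Q} = 0.6619/0.9501 = 0.697.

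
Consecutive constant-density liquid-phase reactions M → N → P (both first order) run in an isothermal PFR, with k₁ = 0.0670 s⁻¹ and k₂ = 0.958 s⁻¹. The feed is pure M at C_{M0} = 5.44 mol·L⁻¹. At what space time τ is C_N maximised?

2.99 s

For first-order series the maximum of C_N occurs at τ_opt = ln(k₂/k₁)/(k₂−k₁).
= ln(0.958/0.0670)/(0.958−0.0670) = ln(14.30)/0.8910 = 2.660/0.8910 = 2.99 s.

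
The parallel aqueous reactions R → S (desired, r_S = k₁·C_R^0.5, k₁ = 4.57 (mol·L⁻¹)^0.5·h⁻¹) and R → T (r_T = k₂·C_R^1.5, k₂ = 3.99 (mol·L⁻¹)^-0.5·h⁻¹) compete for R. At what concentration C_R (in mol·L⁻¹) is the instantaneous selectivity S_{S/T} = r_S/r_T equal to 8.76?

S_{S/T} = (k₁/k₂)·C_R⁻¹ ⇒ C_R = (S·k₂/k₁)^(-1).
= (8.76×3.99/4.57)^(-1) = (7.648)^(-1) = 0.131 mol·L⁻¹.

0.131 mol·L⁻¹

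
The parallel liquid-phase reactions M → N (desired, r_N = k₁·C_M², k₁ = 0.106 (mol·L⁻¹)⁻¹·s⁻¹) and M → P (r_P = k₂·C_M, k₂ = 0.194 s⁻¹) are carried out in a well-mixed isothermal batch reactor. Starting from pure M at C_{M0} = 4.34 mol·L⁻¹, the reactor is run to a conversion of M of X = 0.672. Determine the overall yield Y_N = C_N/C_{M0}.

0.402

C_M = C_{M0}(1−X) = 1.424 mol·L⁻¹.
Along a PFR/batch, dC_P/dC_M = −r_P/(r_N+r_P) = −k₂/(k₂+k₁·C_M).
Integrating from C_{M0} to C_M: C_P = (0.194/0.106)·ln[(0.194+0.106·4.34)/(0.194+0.106·1.42)] = 1.830·ln(0.6540/0.3449) = 1.171 mol·L⁻¹.
Then C_N = (C_{M0}−C_M) − C_P = 2.916 − 1.171 = 1.745 mol·L⁻¹.
Y_N = C_N/C_{M0} = 1.745/4.34 = 0.402.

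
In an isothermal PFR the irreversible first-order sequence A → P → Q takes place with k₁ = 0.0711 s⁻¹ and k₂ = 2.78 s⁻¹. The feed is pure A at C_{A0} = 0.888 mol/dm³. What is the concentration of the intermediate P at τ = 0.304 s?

0.0128 mol/dm³

The intermediate concentration in a first-order A→B→C sequence is C_P = k₁C_{A0}(e^(−k₁τ) − e^(−k₂τ))/(k₂−k₁).
e^(−k₁τ) = e^(−0.0711×0.304) = e^(−0.02161) = 0.9786; e^(−k₂τ) = e^(−0.8451) = 0.4295.
C_P = 0.0711×0.888/(2.78−0.0711) × (0.9786−0.4295) = 0.02331×0.5491 = 0.01280 mol/dm³.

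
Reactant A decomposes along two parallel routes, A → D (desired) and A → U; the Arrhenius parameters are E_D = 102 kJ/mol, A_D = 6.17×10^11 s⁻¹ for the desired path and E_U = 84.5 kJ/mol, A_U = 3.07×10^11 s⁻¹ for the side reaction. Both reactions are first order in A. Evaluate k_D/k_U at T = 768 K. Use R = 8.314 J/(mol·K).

Since both paths have the same order in A, the concentration cancels and S_{D/U} = k_D/k_U = (A_D/A_U)·exp[(E_U−E_D)/(RT)].
(E_U−E_D)/(RT) = (84.5−102)×10³/(8.314×768) = -17500/6385 = -2.741.
k_D/k_U = (6.17×10^11/3.07×10^11)·exp(-2.741) = 2.010 × 0.06452 = 0.130.

0.130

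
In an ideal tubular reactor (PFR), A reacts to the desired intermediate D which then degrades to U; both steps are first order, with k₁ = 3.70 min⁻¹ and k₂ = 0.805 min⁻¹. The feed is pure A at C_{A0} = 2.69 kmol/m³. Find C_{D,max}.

1.76 kmol/m³

Evaluating C_D at τ_opt = ln(k₂/k₁)/(k₂−k₁) gives C_{D,max}/C_{A0} = (k₁/k₂)^[k₂/(k₂−k₁)].
= (3.70/0.805)^(0.805/(0.805−3.70)) = (4.596)^(-0.2781) = 0.6543.
C_{D,max} = 0.6543×2.69 = 1.76 kmol/m³.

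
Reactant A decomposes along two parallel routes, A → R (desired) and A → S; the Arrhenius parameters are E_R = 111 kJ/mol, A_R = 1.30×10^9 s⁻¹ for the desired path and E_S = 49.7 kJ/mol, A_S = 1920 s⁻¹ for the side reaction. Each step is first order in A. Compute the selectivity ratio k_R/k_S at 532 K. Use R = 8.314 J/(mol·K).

With equal orders, S_{R/S} = k_R/k_S = (A_R/A_S)·exp[(E_S−E_R)/(RT)].
(E_S−E_R)/(RT) = (49.7−111)×10³/(8.314×532) = -61300/4423 = -13.86.
k_R/k_S = (1.30×10^9/1920)·exp(-13.86) = 6.771×10^5 × 9.572×10^-7 = 0.648.

0.648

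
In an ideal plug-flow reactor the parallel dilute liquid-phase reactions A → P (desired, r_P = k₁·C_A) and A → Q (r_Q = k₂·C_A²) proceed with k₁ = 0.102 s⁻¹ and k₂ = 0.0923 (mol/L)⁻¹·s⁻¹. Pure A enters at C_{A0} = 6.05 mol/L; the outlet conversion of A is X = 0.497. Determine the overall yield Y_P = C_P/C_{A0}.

0.0996

C_A = C_{A0}(1−X) = 3.043 mol/L.
Along a PFR/batch, dC_P/dC_A = −r_P/(r_P+r_Q) = −k₁/(k₁+k₂·C_A).
Integrating from C_{A0} to C_A: C_P = (0.102/0.0923)·ln[(0.102+0.0923·6.05)/(0.102+0.0923·3.04)] = 1.105·ln(0.6604/0.3829) = 0.6024 mol/L.
Y_P = C_P/C_{A0} = 0.6024/6.05 = 0.0996.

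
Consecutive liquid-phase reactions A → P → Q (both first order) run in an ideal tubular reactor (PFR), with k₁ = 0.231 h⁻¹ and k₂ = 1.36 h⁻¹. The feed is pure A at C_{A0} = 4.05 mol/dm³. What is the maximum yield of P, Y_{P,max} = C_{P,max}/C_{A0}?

For a first-order series the maximum intermediate yield is C_{P,max}/C_{A0} = (k₁/k₂)^[k₂/(k₂−k₁)].
= (0.231/1.36)^(1.36/(1.36−0.231)) = (0.1699)^(1.205) = 0.1182.

0.118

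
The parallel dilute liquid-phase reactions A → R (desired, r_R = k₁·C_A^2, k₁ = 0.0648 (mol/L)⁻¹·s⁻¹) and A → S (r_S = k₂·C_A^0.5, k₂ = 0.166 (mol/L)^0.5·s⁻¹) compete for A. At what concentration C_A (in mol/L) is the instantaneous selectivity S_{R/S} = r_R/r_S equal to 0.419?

1.05 mol/L

S_{R/S} = (k₁/k₂)·C_A^1.5 ⇒ C_A = (S·k₂/k₁)^(1/1.5).
= (0.419×0.166/0.0648)^(0.6667) = (1.073)^(0.6667) = 1.05 mol/L.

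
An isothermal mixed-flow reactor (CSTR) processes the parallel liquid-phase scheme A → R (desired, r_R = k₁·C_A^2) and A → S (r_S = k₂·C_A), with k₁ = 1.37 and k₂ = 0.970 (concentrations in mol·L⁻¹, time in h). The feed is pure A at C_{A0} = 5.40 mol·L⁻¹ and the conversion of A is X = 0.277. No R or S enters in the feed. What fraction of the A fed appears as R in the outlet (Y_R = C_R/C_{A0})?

0.234

Exit C_A = C_{A0}(1−X) = 5.40×0.723 = 3.904 mol·L⁻¹.
In a CSTR the entire volume is at exit conditions, so r_R = 1.37×3.904^2 = 20.88 and r_S = 0.970×3.904 = 3.787.
Fraction of consumed A going to R: r_R/(r_R+r_S) = 0.8465.
C_R = 0.8465·C_{A0}·X = 0.8465×5.40×0.277 = 1.27 mol·L⁻¹; Y_R = C_R/C_{A0} = 0.234.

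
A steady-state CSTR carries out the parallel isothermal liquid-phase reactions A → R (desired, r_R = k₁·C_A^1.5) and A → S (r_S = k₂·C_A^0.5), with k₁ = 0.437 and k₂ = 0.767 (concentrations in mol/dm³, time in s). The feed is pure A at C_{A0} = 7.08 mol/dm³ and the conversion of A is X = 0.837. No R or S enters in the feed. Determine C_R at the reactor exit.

Exit C_A = C_{A0}(1−X) = 7.08×0.163 = 1.154 mol/dm³.
A CSTR operates uniformly at the exit composition, giving r_R = 0.5418 and r_S = 0.8240 (each k·C_A^n at C_A = 1.154).
Fraction of consumed A going to R: r_R/(r_R+r_S) = 0.3967.
C_R = 0.3967·C_{A0}·X = 0.3967×7.08×0.837 = 2.35 mol/dm³.

2.35 mol/dm³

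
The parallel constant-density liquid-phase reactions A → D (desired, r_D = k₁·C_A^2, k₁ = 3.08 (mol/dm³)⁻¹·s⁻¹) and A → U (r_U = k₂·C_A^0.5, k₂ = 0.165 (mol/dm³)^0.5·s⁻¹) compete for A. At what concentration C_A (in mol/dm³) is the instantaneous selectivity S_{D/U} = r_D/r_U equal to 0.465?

0.0853 mol/dm³

S_{D/U} = (k₁/k₂)·C_A^1.5 ⇒ C_A = (S·k₂/k₁)^(1/1.5).
= (0.465×0.165/3.08)^(0.6667) = (0.02491)^(0.6667) = 0.0853 mol/dm³.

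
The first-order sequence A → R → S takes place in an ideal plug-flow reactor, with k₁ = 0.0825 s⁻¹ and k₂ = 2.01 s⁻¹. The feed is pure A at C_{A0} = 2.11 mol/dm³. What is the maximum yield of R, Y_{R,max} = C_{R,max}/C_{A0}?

Evaluating C_R at τ_opt = ln(k₂/k₁)/(k₂−k₁) gives C_{R,max}/C_{A0} = (k₁/k₂)^[k₂/(k₂−k₁)].
= (0.0825/2.01)^(2.01/(2.01−0.0825)) = (0.04104)^(1.043) = 0.03580.

0.0358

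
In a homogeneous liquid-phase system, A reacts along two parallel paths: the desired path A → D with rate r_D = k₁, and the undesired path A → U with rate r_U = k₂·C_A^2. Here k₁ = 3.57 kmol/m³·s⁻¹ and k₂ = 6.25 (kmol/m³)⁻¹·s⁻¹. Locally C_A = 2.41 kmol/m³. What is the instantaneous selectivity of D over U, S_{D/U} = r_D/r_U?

0.0983

S_{D/U} = r_D/r_U = (k₁)/(k₂·C_A^2) = (k₁/k₂)·C_A^-2.
= (3.57) / (6.25×2.410^2) = 3.570/36.30 = 0.0983.
The undesired path is higher order in A, so low C_A (CSTR or dilute feed) favours D.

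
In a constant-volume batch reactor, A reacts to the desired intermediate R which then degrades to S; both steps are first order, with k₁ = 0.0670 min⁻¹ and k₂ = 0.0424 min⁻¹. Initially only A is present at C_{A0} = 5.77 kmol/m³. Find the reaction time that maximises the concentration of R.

For first-order series the maximum of C_R occurs at t_opt = ln(k₂/k₁)/(k₂−k₁).
= ln(0.0424/0.0670)/(0.0424−0.0670) = ln(0.6328)/-0.02460 = -0.4575/-0.02460 = 18.6 min.

18.6 min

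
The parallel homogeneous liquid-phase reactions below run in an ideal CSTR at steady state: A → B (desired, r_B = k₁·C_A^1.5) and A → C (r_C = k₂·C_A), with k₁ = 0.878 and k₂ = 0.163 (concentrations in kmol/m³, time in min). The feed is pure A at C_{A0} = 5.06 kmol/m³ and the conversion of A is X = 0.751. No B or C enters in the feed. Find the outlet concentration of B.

3.26 kmol/m³

Exit C_A = C_{A0}(1−X) = 5.06×0.249 = 1.260 kmol/m³.
In a CSTR the entire volume is at exit conditions, so r_B = 0.878×1.260^1.5 = 1.242 and r_C = 0.163×1.260 = 0.2054.
Fraction of consumed A going to B: r_B/(r_B+r_C) = 0.8581.
C_B = 0.8581·C_{A0}·X = 0.8581×5.06×0.751 = 3.26 kmol/m³.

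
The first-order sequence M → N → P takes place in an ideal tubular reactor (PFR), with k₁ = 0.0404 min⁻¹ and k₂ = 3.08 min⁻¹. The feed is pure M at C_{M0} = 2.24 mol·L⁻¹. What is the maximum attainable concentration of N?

Evaluating C_N at τ_opt = ln(k₂/k₁)/(k₂−k₁) gives C_{N,max}/C_{M0} = (k₁/k₂)^[k₂/(k₂−k₁)].
= (0.0404/3.08)^(3.08/(3.08−0.0404)) = (0.01312)^(1.013) = 0.01238.
C_{N,max} = 0.01238×2.24 = 0.0277 mol·L⁻¹.

0.0277 mol·L⁻¹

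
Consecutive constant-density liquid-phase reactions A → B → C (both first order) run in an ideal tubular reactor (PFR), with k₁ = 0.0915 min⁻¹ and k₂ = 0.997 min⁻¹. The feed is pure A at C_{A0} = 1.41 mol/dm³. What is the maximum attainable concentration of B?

At the optimum, C_{B,max}/C_{A0} = (k₁/k₂)^[k₂/(k₂−k₁)].
= (0.0915/0.997)^(0.997/(0.997−0.0915)) = (0.09178)^(1.101) = 0.07210.
C_{B,max} = 0.07210×1.41 = 0.102 mol/dm³.

0.102 mol/dm³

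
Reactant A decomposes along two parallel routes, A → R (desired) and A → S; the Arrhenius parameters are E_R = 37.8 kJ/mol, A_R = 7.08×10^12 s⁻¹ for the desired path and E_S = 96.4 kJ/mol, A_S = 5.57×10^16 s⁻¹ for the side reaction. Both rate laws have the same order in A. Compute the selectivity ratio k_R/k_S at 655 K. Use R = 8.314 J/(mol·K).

5.99

With equal orders, S_{R/S} = k_R/k_S = (A_R/A_S)·exp[(E_S−E_R)/(RT)].
(E_S−E_R)/(RT) = (96.4−37.8)×10³/(8.314×655) = 58600/5446 = 10.76.
k_R/k_S = (7.08×10^12/5.57×10^16)·exp(10.76) = 1.271×10^-4 × 47138 = 5.99.
Since E_R < E_S, lowering the temperature improves selectivity toward R.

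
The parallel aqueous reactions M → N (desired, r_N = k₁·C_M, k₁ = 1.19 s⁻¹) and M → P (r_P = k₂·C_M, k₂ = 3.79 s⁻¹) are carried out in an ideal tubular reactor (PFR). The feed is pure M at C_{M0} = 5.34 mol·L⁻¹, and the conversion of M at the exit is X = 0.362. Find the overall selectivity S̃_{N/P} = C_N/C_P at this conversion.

0.314

C_M = C_{M0}(1−X) = 3.407 mol·L⁻¹.
Both paths are first order in M, so the instantaneous fraction to N is constant: dC_N/d(−C_M) = k₁/(k₁+k₂) = 0.2390.
C_N = 0.2390·(C_{M0}−C_M) = 0.2390×1.933 = 0.462 mol·L⁻¹.
C_P = (C_{M0}−C_M)−C_N = 1.471 mol·L⁻¹; S̃_{N/P} = 0.4619/1.471 = 0.314.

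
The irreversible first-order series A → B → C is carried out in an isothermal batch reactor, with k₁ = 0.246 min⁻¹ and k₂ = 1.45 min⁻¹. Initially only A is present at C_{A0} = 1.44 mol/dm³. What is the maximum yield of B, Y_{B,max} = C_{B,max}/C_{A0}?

For a first-order series the maximum intermediate yield is C_{B,max}/C_{A0} = (k₁/k₂)^[k₂/(k₂−k₁)].
= (0.246/1.45)^(1.45/(1.45−0.246)) = (0.1697)^(1.204) = 0.1181.

0.118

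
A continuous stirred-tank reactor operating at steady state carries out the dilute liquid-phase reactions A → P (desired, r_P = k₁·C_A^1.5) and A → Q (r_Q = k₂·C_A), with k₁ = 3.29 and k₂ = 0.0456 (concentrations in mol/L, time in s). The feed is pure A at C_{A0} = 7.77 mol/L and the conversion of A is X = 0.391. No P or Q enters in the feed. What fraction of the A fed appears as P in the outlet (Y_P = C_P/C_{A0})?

0.389

Exit C_A = C_{A0}(1−X) = 7.77×0.609 = 4.732 mol/L.
Rates in a CSTR are evaluated at the outlet concentration: r_P = 3.29×4.732^1.5 = 33.87, r_Q = 0.0456×4.732 = 0.2158.
Fraction of consumed A going to P: r_P/(r_P+r_Q) = 0.9937.
C_P = 0.9937·C_{A0}·X = 0.9937×7.77×0.391 = 3.02 mol/L; Y_P = C_P/C_{A0} = 0.389.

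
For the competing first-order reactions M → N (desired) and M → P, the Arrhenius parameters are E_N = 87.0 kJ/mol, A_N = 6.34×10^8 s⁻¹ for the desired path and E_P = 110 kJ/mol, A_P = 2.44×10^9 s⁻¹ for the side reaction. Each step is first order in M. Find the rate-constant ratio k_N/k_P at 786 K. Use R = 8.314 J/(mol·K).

With equal orders, S_{N/P} = k_N/k_P = (A_N/A_P)·exp[(E_P−E_N)/(RT)].
(E_P−E_N)/(RT) = (110−87.0)×10³/(8.314×786) = 23000/6535 = 3.520.
k_N/k_P = (6.34×10^8/2.44×10^9)·exp(3.520) = 0.2598 × 33.77 = 8.78.

8.78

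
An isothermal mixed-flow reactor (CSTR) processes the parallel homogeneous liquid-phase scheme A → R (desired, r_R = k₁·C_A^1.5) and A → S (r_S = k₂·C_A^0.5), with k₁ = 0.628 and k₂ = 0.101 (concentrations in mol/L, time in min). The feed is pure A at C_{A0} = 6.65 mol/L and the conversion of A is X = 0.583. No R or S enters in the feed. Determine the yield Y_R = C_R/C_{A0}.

0.551

Exit C_A = C_{A0}(1−X) = 6.65×0.417 = 2.773 mol/L.
A CSTR operates uniformly at the exit composition, giving r_R = 2.900 and r_S = 0.1682 (each k·C_A^n at C_A = 2.773).
Fraction of consumed A going to R: r_R/(r_R+r_S) = 0.9452.
C_R = 0.9452·C_{A0}·X = 0.9452×6.65×0.583 = 3.66 mol/L; Y_R = C_R/C_{A0} = 0.551.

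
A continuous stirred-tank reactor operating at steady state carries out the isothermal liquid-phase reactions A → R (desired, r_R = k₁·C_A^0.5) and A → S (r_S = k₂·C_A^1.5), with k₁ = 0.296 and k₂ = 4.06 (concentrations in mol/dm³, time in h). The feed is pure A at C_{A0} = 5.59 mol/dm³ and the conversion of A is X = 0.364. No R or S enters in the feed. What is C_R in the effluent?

0.0409 mol/dm³

Exit C_A = C_{A0}(1−X) = 5.59×0.636 = 3.555 mol/dm³.
Rates in a CSTR are evaluated at the outlet concentration: r_R = 0.296×3.555^0.5 = 0.5581, r_S = 4.06×3.555^1.5 = 27.22.
Fraction of consumed A going to R: r_R/(r_R+r_S) = 0.02009.
C_R = 0.02009·C_{A0}·X = 0.02009×5.59×0.364 = 0.0409 mol/dm³.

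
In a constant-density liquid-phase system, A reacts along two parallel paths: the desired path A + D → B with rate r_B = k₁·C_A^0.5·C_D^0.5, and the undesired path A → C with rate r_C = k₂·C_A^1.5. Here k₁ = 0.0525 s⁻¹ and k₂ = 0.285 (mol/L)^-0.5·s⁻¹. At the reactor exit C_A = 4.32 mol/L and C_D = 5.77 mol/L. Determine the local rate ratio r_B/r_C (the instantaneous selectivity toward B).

S_{B/C} = r_B/r_C = (k₁·C_A^0.5·C_D^0.5)/(k₂·C_A^1.5) = (k₁/k₂)·C_A⁻¹·C_D^0.5.
= (0.0525×4.320^0.5×5.770^0.5) / (0.285×4.320^1.5) = 0.2621/2.559 = 0.102.
The undesired path is higher order in A, so low C_A (CSTR or dilute feed) favours B.

0.102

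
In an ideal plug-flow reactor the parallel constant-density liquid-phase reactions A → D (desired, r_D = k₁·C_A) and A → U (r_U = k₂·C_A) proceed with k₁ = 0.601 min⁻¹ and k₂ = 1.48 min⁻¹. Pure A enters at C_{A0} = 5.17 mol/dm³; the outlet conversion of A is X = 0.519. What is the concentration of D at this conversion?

C_A = C_{A0}(1−X) = 2.487 mol/dm³.
Both paths are first order in A, so the instantaneous fraction to D is constant: dC_D/d(−C_A) = k₁/(k₁+k₂) = 0.2888.
C_D = 0.2888·(C_{A0}−C_A) = 0.2888×2.683 = 0.775 mol/dm³.

0.775 mol/dm³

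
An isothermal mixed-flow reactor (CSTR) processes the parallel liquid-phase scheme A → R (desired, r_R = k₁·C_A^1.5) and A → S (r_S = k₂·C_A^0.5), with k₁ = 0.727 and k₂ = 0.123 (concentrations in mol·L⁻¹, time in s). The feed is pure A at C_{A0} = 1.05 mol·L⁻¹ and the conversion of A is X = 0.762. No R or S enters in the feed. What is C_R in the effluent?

Exit C_A = C_{A0}(1−X) = 1.05×0.238 = 0.2499 mol·L⁻¹.
Rates in a CSTR are evaluated at the outlet concentration: r_R = 0.727×0.2499^1.5 = 0.09082, r_S = 0.123×0.2499^0.5 = 0.06149.
Fraction of consumed A going to R: r_R/(r_R+r_S) = 0.5963.
C_R = 0.5963·C_{A0}·X = 0.5963×1.05×0.762 = 0.477 mol·L⁻¹.

0.477 mol·L⁻¹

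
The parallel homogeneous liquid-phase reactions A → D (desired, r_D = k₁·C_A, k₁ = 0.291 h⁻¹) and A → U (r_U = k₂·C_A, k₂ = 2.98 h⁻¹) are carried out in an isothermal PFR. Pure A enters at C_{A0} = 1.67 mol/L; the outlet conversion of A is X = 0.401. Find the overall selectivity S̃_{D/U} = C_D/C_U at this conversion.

C_A = C_{A0}(1−X) = 1.000 mol/L.
Both paths are first order in A, so the instantaneous fraction to D is constant: dC_D/d(−C_A) = k₁/(k₁+k₂) = 0.08896.
C_D = 0.08896·(C_{A0}−C_A) = 0.08896×0.6697 = 0.0596 mol/L.
C_U = (C_{A0}−C_A)−C_D = 0.6101 mol/L; S̃_{D/U} = 0.05958/0.6101 = 0.0977.

0.0977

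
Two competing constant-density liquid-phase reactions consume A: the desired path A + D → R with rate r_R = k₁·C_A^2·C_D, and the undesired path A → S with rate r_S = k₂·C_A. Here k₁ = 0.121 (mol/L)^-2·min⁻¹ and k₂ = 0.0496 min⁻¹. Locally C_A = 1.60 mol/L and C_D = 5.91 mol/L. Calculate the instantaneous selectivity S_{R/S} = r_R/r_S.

23.1

S_{R/S} = r_R/r_S = (k₁·C_A^2·C_D)/(k₂·C_A) = (k₁/k₂)·C_A·C_D.
= (0.121×1.600^2×5.910) / (0.0496×1.600) = 1.831/0.07936 = 23.1.
Since the desired path is higher order in A, keeping C_A high (PFR or concentrated feed) favours R.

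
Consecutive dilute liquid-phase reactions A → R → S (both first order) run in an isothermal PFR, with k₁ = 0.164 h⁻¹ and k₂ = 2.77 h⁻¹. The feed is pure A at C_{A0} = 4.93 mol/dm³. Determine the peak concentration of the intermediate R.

At the optimum, C_{R,max}/C_{A0} = (k₁/k₂)^[k₂/(k₂−k₁)].
= (0.164/2.77)^(2.77/(2.77−0.164)) = (0.05921)^(1.063) = 0.04956.
C_{R,max} = 0.04956×4.93 = 0.244 mol/dm³.

0.244 mol/dm³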